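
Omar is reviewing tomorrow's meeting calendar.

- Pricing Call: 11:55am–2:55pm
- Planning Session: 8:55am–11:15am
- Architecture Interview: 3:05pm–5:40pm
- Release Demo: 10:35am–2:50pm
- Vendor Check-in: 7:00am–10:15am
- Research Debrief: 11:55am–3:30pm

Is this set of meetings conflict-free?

Check each pair: they overlap iff neither finishes before the other starts.
Sorted by start: Vendor Check-in, Planning Session, Release Demo, Research Debrief, Pricing Call, Architecture Interview.
Planning Session starts before Vendor Check-in ends → Vendor Check-in and Planning Session overlap.
That's a conflict, so the schedule is not conflict-free.

No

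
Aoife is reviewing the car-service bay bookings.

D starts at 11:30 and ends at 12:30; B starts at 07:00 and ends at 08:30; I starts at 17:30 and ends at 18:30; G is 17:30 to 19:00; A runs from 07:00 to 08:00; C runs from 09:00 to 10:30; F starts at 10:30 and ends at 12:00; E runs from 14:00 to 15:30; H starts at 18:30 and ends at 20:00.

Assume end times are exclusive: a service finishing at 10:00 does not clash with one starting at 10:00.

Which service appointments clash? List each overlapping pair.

A & B, D & F, G & H, G & I

Sorted by start: A, B, C, F, D, E, G, I, H.
B starts before A ends → A and B overlap.
C starts after A ends, so A has no further overlaps.
C starts after B ends, so B has no further overlaps.
F starts exactly when C ends (back-to-back, no overlap), so C has no further overlaps.
D starts before F ends → F and D overlap.
E starts after F ends, so F has no further overlaps.
E starts after D ends, so D has no further overlaps.
G starts after E ends, so E has no further overlaps.
I starts before G ends → G and I overlap.
H starts before G ends → G and H overlap.
H starts exactly when I ends (back-to-back, no overlap).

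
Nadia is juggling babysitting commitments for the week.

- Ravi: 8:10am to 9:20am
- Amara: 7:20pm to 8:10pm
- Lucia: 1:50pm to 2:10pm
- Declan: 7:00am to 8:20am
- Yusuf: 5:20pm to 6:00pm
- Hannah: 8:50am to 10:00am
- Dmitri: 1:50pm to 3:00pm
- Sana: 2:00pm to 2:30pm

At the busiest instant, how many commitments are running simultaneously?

3

Walk through starts and ends in time order (an end at T is processed before a start at T):
7:00am start Declan → 1
8:10am start Ravi → 2
8:20am end Declan → 1
8:50am start Hannah → 2
9:20am end Ravi → 1
10:00am end Hannah → 0
1:50pm start Dmitri → 1
1:50pm start Lucia → 2
2:00pm start Sana → 3
2:10pm end Lucia → 2
2:30pm end Sana → 1
3:00pm end Dmitri → 0
5:20pm start Yusuf → 1
6:00pm end Yusuf → 0
7:20pm start Amara → 1
8:10pm end Amara → 0
Peak is 3, at 2:00pm (Dmitri, Lucia, Sana).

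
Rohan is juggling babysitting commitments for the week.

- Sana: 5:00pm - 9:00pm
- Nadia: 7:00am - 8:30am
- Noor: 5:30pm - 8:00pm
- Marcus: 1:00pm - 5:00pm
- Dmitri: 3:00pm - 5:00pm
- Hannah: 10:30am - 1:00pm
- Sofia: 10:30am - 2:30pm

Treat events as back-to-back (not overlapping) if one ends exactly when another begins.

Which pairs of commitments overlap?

Sorted by start: Nadia, Hannah, Sofia, Marcus, Dmitri, Sana, Noor.
Hannah starts after Nadia ends; Nadia is clear from here.
Sofia starts before Hannah ends → Hannah and Sofia overlap.
Marcus starts exactly when Hannah ends (back-to-back, no overlap); Hannah is clear from here.
Marcus starts before Sofia ends → Sofia and Marcus overlap.
Dmitri starts after Sofia ends; Sofia is clear from here.
Dmitri starts before Marcus ends → Marcus and Dmitri overlap.
Sana starts exactly when Marcus ends (back-to-back, no overlap); Marcus is clear from here.
Sana starts exactly when Dmitri ends (back-to-back, no overlap); Dmitri is clear from here.
Noor starts before Sana ends → Sana and Noor overlap.

Dmitri & Marcus, Hannah & Sofia, Marcus & Sofia, Noor & Sana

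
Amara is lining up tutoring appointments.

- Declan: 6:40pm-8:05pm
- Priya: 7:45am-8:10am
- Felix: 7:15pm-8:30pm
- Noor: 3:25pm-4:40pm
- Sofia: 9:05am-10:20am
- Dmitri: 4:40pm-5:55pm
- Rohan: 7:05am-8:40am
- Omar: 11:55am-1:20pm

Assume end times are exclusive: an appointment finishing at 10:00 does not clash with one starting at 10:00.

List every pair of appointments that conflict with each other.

Declan & Felix, Priya & Rohan

Check each pair: they overlap iff neither finishes before the other starts.
Sorted by start: Rohan, Priya, Sofia, Omar, Noor, Dmitri, Declan, Felix.
Priya starts before Rohan ends → Rohan and Priya overlap.
Sofia starts after Rohan ends; Rohan is clear from here.
Sofia starts after Priya ends; Priya is clear from here.
Omar starts after Sofia ends; Sofia is clear from here.
Noor starts after Omar ends; Omar is clear from here.
Dmitri starts exactly when Noor ends (back-to-back, no overlap); Noor is clear from here.
Declan starts after Dmitri ends; Dmitri is clear from here.
Felix starts before Declan ends → Declan and Felix overlap.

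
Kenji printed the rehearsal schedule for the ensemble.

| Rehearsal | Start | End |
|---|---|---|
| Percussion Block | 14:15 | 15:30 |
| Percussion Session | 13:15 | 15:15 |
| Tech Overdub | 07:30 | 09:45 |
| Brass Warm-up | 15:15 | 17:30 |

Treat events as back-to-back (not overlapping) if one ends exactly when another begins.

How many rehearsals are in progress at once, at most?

2

Walk through starts and ends in time order (an end at T is processed before a start at T):
07:30 start Tech Overdub → 1
09:45 end Tech Overdub → 0
13:15 start Percussion Session → 1
14:15 start Percussion Block → 2
15:15 end Percussion Session → 1
15:15 start Brass Warm-up → 2
15:30 end Percussion Block → 1
17:30 end Brass Warm-up → 0
Peak is 2, at 14:15 (Percussion Block, Percussion Session).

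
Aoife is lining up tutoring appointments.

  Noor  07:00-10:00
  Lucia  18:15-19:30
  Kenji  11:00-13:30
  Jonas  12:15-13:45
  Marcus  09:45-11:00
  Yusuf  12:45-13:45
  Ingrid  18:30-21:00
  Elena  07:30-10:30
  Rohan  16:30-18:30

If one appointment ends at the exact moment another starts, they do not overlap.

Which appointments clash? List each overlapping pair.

Elena & Marcus, Elena & Noor, Ingrid & Lucia, Jonas & Kenji, Jonas & Yusuf, Kenji & Yusuf, Lucia & Rohan, Marcus & Noor

Sorted by start: Noor, Elena, Marcus, Kenji, Jonas, Yusuf, Rohan, Lucia, Ingrid.
Elena starts before Noor ends → Noor and Elena overlap.
Marcus starts before Noor ends → Noor and Marcus overlap.
Kenji starts after Noor ends; Noor is clear from here.
Marcus starts before Elena ends → Elena and Marcus overlap.
Kenji starts after Elena ends; Elena is clear from here.
Kenji starts exactly when Marcus ends (back-to-back, no overlap); Marcus is clear from here.
Jonas starts before Kenji ends → Kenji and Jonas overlap.
Yusuf starts before Kenji ends → Kenji and Yusuf overlap.
Rohan starts after Kenji ends; Kenji is clear from here.
Yusuf starts before Jonas ends → Jonas and Yusuf overlap.
Rohan starts after Jonas ends; Jonas is clear from here.
Rohan starts after Yusuf ends; Yusuf is clear from here.
Lucia starts before Rohan ends → Rohan and Lucia overlap.
Ingrid starts exactly when Rohan ends (back-to-back, no overlap).
Ingrid starts before Lucia ends → Lucia and Ingrid overlap.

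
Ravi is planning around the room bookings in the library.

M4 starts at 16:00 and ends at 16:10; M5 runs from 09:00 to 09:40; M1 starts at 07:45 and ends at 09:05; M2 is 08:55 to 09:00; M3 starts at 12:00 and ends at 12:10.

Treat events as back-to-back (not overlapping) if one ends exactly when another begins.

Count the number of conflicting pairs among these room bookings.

2

Sorted by start: M1, M2, M5, M3, M4.
M2 starts before M1 ends → M1 and M2 overlap.
M5 starts before M1 ends → M1 and M5 overlap.
M3 starts after M1 ends, so M1 has no further overlaps.
M5 starts exactly when M2 ends (back-to-back, no overlap), so M2 has no further overlaps.
M3 starts after M5 ends, so M5 has no further overlaps.
M4 starts after M3 ends.
Overlapping pairs: M1 & M2, M1 & M5 — 2 in total.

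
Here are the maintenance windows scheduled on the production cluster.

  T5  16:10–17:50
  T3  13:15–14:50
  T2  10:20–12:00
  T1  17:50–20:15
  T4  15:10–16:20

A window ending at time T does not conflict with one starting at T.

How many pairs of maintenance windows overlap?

Check each pair: they overlap iff neither finishes before the other starts.
Sorted by start: T2, T3, T4, T5, T1.
T3 starts after T2 ends, so T2 has no further overlaps.
T4 starts after T3 ends, so T3 has no further overlaps.
T5 starts before T4 ends → T4 and T5 overlap.
T1 starts after T4 ends.
T1 starts exactly when T5 ends (back-to-back, no overlap).
Overlapping pairs: T4 & T5 — 1 in total.

1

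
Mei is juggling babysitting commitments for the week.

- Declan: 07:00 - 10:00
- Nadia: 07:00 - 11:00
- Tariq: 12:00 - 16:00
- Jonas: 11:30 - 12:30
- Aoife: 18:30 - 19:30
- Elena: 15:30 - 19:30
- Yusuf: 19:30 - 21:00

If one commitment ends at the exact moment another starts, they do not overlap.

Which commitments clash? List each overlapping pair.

Aoife & Elena, Declan & Nadia, Elena & Tariq, Jonas & Tariq

Sorted by start: Declan, Nadia, Jonas, Tariq, Elena, Aoife, Yusuf.
Nadia starts before Declan ends → Declan and Nadia overlap.
Jonas starts after Declan ends; Declan is clear from here.
Jonas starts after Nadia ends; Nadia is clear from here.
Tariq starts before Jonas ends → Jonas and Tariq overlap.
Elena starts after Jonas ends; Jonas is clear from here.
Elena starts before Tariq ends → Tariq and Elena overlap.
Aoife starts after Tariq ends; Tariq is clear from here.
Aoife starts before Elena ends → Elena and Aoife overlap.
Yusuf starts exactly when Elena ends (back-to-back, no overlap).
Yusuf starts exactly when Aoife ends (back-to-back, no overlap).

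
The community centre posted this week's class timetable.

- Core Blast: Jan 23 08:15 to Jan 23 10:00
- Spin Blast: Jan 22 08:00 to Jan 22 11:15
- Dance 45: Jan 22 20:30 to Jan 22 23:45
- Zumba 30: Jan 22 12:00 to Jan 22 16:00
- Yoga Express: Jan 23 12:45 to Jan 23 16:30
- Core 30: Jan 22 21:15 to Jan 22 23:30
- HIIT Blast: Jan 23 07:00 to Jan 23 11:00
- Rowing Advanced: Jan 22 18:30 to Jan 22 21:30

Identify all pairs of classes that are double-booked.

Core 30 & Dance 45, Core 30 & Rowing Advanced, Core Blast & HIIT Blast, Dance 45 & Rowing Advanced

Sorted by start: Spin Blast, Zumba 30, Rowing Advanced, Dance 45, Core 30, HIIT Blast, Core Blast, Yoga Express.
Zumba 30 starts after Spin Blast ends, so nothing later overlaps Spin Blast either.
Rowing Advanced starts after Zumba 30 ends, so nothing later overlaps Zumba 30 either.
Dance 45 starts before Rowing Advanced ends → Rowing Advanced and Dance 45 overlap.
Core 30 starts before Rowing Advanced ends → Rowing Advanced and Core 30 overlap.
HIIT Blast starts after Rowing Advanced ends, so nothing later overlaps Rowing Advanced either.
Core 30 starts before Dance 45 ends → Dance 45 and Core 30 overlap.
HIIT Blast starts after Dance 45 ends, so nothing later overlaps Dance 45 either.
HIIT Blast starts after Core 30 ends, so nothing later overlaps Core 30 either.
Core Blast starts before HIIT Blast ends → HIIT Blast and Core Blast overlap.
Yoga Express starts after HIIT Blast ends.
Yoga Express starts after Core Blast ends.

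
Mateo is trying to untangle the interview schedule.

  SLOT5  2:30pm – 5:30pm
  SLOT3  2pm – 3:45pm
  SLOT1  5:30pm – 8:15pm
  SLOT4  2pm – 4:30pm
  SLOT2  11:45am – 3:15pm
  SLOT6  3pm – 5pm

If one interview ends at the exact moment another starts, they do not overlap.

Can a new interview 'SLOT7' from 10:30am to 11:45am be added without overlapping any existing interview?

Yes — the slot is free

SLOT2: starts 11:45am at or after SLOT7 ends 11:45am → clear.
SLOT3: starts 2pm at or after SLOT7 ends 11:45am → clear.
SLOT4: starts 2pm at or after SLOT7 ends 11:45am → clear.
SLOT5: starts 2:30pm at or after SLOT7 ends 11:45am → clear.
SLOT6: starts 3pm at or after SLOT7 ends 11:45am → clear.
SLOT1: starts 5:30pm at or after SLOT7 ends 11:45am → clear.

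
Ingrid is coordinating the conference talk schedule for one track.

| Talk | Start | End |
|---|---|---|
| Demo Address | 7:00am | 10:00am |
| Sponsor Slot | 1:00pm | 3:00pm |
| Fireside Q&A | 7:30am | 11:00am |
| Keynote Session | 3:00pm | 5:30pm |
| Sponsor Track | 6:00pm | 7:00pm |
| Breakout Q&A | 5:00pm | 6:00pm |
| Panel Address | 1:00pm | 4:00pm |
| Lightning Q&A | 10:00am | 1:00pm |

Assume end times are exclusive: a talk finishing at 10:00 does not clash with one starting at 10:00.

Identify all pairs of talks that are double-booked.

Sorted by start: Demo Address, Fireside Q&A, Lightning Q&A, Sponsor Slot, Panel Address, Keynote Session, Breakout Q&A, Sponsor Track.
Fireside Q&A starts before Demo Address ends → Demo Address and Fireside Q&A overlap.
Lightning Q&A starts exactly when Demo Address ends (back-to-back, no overlap), so nothing later overlaps Demo Address either.
Lightning Q&A starts before Fireside Q&A ends → Fireside Q&A and Lightning Q&A overlap.
Sponsor Slot starts after Fireside Q&A ends, so nothing later overlaps Fireside Q&A either.
Sponsor Slot starts exactly when Lightning Q&A ends (back-to-back, no overlap), so nothing later overlaps Lightning Q&A either.
Panel Address starts before Sponsor Slot ends → Sponsor Slot and Panel Address overlap.
Keynote Session starts exactly when Sponsor Slot ends (back-to-back, no overlap), so nothing later overlaps Sponsor Slot either.
Keynote Session starts before Panel Address ends → Panel Address and Keynote Session overlap.
Breakout Q&A starts after Panel Address ends, so nothing later overlaps Panel Address either.
Breakout Q&A starts before Keynote Session ends → Keynote Session and Breakout Q&A overlap.
Sponsor Track starts after Keynote Session ends.
Sponsor Track starts exactly when Breakout Q&A ends (back-to-back, no overlap).

Breakout Q&A & Keynote Session, Demo Address & Fireside Q&A, Fireside Q&A & Lightning Q&A, Keynote Session & Panel Address, Panel Address & Sponsor Slot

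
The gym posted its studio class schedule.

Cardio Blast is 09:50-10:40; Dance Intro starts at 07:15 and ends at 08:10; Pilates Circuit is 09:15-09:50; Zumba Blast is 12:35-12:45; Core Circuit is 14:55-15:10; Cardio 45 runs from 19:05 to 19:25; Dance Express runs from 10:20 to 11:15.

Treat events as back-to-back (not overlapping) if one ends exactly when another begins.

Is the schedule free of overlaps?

Sorted by start: Dance Intro, Pilates Circuit, Cardio Blast, Dance Express, Zumba Blast, Core Circuit, Cardio 45.
Pilates Circuit starts after Dance Intro ends; Dance Intro is clear from here.
Cardio Blast starts exactly when Pilates Circuit ends (back-to-back, no overlap); Pilates Circuit is clear from here.
Dance Express starts before Cardio Blast ends → Cardio Blast and Dance Express overlap.
That's a conflict, so the schedule is not conflict-free.

No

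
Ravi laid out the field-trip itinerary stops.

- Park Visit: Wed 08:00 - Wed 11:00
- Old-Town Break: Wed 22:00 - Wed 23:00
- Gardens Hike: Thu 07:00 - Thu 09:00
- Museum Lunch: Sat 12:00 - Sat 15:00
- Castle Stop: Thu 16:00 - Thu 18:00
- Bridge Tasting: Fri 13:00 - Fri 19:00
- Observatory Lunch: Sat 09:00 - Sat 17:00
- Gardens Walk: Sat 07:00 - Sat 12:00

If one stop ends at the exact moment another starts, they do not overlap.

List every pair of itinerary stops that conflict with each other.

Gardens Walk & Observatory Lunch, Museum Lunch & Observatory Lunch

Sorted by start: Park Visit, Old-Town Break, Gardens Hike, Castle Stop, Bridge Tasting, Gardens Walk, Observatory Lunch, Museum Lunch.
Old-Town Break starts after Park Visit ends, so nothing later overlaps Park Visit either.
Gardens Hike starts after Old-Town Break ends, so nothing later overlaps Old-Town Break either.
Castle Stop starts after Gardens Hike ends, so nothing later overlaps Gardens Hike either.
Bridge Tasting starts after Castle Stop ends, so nothing later overlaps Castle Stop either.
Gardens Walk starts after Bridge Tasting ends, so nothing later overlaps Bridge Tasting either.
Observatory Lunch starts before Gardens Walk ends → Gardens Walk and Observatory Lunch overlap.
Museum Lunch starts exactly when Gardens Walk ends (back-to-back, no overlap).
Museum Lunch starts before Observatory Lunch ends → Observatory Lunch and Museum Lunch overlap.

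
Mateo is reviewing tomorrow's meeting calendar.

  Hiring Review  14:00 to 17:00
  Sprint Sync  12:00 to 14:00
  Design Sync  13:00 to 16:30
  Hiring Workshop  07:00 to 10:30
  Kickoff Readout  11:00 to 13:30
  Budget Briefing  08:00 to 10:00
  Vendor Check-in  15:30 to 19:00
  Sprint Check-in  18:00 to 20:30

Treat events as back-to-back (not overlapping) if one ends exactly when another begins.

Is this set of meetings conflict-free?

No

Sorted by start: Hiring Workshop, Budget Briefing, Kickoff Readout, Sprint Sync, Design Sync, Hiring Review, Vendor Check-in, Sprint Check-in.
Budget Briefing starts before Hiring Workshop ends → Hiring Workshop and Budget Briefing overlap.
That's a conflict, so the schedule is not conflict-free.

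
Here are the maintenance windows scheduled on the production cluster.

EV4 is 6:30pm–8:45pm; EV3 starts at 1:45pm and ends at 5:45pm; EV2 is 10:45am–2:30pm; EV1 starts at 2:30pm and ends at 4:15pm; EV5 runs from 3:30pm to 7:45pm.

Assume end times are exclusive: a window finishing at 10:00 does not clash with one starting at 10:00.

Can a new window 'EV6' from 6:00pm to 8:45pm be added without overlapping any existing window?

EV2: ends 2:30pm at or before EV6 starts 6:00pm → clear.
EV3: ends 5:45pm at or before EV6 starts 6:00pm → clear.
EV1: ends 4:15pm at or before EV6 starts 6:00pm → clear.
EV5: starts 3:30pm before EV6 ends 8:45pm, and ends 7:45pm after EV6 starts 6:00pm → overlap.
EV4: starts 6:30pm before EV6 ends 8:45pm, and ends 8:45pm after EV6 starts 6:00pm → overlap.
EV6 overlaps EV4, EV5.

No — it overlaps EV4, EV5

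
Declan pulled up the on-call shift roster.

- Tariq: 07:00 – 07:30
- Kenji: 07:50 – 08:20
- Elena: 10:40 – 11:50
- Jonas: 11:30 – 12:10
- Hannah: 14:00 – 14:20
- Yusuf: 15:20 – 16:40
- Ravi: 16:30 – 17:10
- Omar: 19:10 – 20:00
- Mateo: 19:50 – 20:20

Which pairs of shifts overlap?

Elena & Jonas, Mateo & Omar, Ravi & Yusuf

Sorted by start: Tariq, Kenji, Elena, Jonas, Hannah, Yusuf, Ravi, Omar, Mateo.
Kenji starts after Tariq ends — done with Tariq.
Elena starts after Kenji ends — done with Kenji.
Jonas starts before Elena ends → Elena and Jonas overlap.
Hannah starts after Elena ends — done with Elena.
Hannah starts after Jonas ends — done with Jonas.
Yusuf starts after Hannah ends — done with Hannah.
Ravi starts before Yusuf ends → Yusuf and Ravi overlap.
Omar starts after Yusuf ends — done with Yusuf.
Omar starts after Ravi ends — done with Ravi.
Mateo starts before Omar ends → Omar and Mateo overlap.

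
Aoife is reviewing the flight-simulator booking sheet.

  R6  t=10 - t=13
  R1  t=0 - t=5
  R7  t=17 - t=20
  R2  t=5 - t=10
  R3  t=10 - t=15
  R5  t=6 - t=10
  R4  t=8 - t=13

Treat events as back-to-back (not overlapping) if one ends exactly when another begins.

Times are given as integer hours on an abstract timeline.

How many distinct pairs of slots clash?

6

Check each pair: they overlap iff neither finishes before the other starts.
Sorted by start: R1, R2, R5, R4, R3, R6, R7.
R2 starts exactly when R1 ends (back-to-back, no overlap); R1 is clear from here.
R5 starts before R2 ends → R2 and R5 overlap.
R4 starts before R2 ends → R2 and R4 overlap.
R3 starts exactly when R2 ends (back-to-back, no overlap); R2 is clear from here.
R4 starts before R5 ends → R5 and R4 overlap.
R3 starts exactly when R5 ends (back-to-back, no overlap); R5 is clear from here.
R3 starts before R4 ends → R4 and R3 overlap.
R6 starts before R4 ends → R4 and R6 overlap.
R7 starts after R4 ends.
R6 starts before R3 ends → R3 and R6 overlap.
R7 starts after R3 ends.
R7 starts after R6 ends.
Overlapping pairs: R2 & R4, R2 & R5, R3 & R4, R3 & R6, R4 & R5, R4 & R6 — 6 in total.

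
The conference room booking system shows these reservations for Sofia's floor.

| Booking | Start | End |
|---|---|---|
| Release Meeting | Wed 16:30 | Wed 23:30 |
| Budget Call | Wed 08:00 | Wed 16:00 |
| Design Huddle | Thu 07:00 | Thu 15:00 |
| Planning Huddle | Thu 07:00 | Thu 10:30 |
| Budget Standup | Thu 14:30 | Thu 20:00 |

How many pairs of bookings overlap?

Sorted by start: Budget Call, Release Meeting, Design Huddle, Planning Huddle, Budget Standup.
Release Meeting starts after Budget Call ends, so nothing later overlaps Budget Call either.
Design Huddle starts after Release Meeting ends, so nothing later overlaps Release Meeting either.
Planning Huddle starts before Design Huddle ends → Design Huddle and Planning Huddle overlap.
Budget Standup starts before Design Huddle ends → Design Huddle and Budget Standup overlap.
Budget Standup starts after Planning Huddle ends.
Overlapping pairs: Budget Standup & Design Huddle, Design Huddle & Planning Huddle — 2 in total.

2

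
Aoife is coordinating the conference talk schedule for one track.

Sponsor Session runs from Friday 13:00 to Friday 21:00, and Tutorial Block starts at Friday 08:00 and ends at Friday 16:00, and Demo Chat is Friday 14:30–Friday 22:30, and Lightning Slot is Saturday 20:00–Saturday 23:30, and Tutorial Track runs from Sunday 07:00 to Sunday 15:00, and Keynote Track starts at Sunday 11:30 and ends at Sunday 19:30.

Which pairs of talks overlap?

Check each pair: they overlap iff neither finishes before the other starts.
Sorted by start: Tutorial Block, Sponsor Session, Demo Chat, Lightning Slot, Tutorial Track, Keynote Track.
Sponsor Session starts before Tutorial Block ends → Tutorial Block and Sponsor Session overlap.
Demo Chat starts before Tutorial Block ends → Tutorial Block and Demo Chat overlap.
Lightning Slot starts after Tutorial Block ends; Tutorial Block is clear from here.
Demo Chat starts before Sponsor Session ends → Sponsor Session and Demo Chat overlap.
Lightning Slot starts after Sponsor Session ends; Sponsor Session is clear from here.
Lightning Slot starts after Demo Chat ends; Demo Chat is clear from here.
Tutorial Track starts after Lightning Slot ends; Lightning Slot is clear from here.
Keynote Track starts before Tutorial Track ends → Tutorial Track and Keynote Track overlap.

Demo Chat & Sponsor Session, Demo Chat & Tutorial Block, Keynote Track & Tutorial Track, Sponsor Session & Tutorial Block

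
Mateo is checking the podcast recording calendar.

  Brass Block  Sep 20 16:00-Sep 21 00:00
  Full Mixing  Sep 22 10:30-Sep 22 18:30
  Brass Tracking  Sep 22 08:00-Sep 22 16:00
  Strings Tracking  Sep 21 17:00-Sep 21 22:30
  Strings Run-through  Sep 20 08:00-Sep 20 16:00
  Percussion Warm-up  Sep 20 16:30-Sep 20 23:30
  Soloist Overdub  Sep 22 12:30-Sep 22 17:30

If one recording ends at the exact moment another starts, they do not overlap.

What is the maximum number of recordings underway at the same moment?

3

Sweep the timeline, counting +1 at each start and −1 at each end (ends before starts at a tie):
Sep 20 08:00 start Strings Run-through → 1
Sep 20 16:00 end Strings Run-through → 0
Sep 20 16:00 start Brass Block → 1
Sep 20 16:30 start Percussion Warm-up → 2
Sep 20 23:30 end Percussion Warm-up → 1
Sep 21 00:00 end Brass Block → 0
Sep 21 17:00 start Strings Tracking → 1
Sep 21 22:30 end Strings Tracking → 0
Sep 22 08:00 start Brass Tracking → 1
Sep 22 10:30 start Full Mixing → 2
Sep 22 12:30 start Soloist Overdub → 3
Sep 22 16:00 end Brass Tracking → 2
Sep 22 17:30 end Soloist Overdub → 1
Sep 22 18:30 end Full Mixing → 0
Peak is 3, at Sep 22 12:30 (Brass Tracking, Full Mixing, Soloist Overdub).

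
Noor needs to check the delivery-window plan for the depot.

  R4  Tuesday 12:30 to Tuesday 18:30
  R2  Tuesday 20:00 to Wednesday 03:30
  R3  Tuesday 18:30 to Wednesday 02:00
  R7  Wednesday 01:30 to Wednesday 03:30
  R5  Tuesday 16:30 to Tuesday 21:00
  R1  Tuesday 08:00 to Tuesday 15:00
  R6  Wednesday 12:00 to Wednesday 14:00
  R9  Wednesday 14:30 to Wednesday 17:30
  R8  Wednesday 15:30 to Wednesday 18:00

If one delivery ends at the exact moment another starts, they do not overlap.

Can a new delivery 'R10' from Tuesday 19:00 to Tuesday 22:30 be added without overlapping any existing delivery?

R1: ends Tuesday 15:00 at or before R10 starts Tuesday 19:00 → clear.
R4: ends Tuesday 18:30 at or before R10 starts Tuesday 19:00 → clear.
R5: starts Tuesday 16:30 before R10 ends Tuesday 22:30, and ends Tuesday 21:00 after R10 starts Tuesday 19:00 → overlap.
R3: starts Tuesday 18:30 before R10 ends Tuesday 22:30, and ends Wednesday 02:00 after R10 starts Tuesday 19:00 → overlap.
R2: starts Tuesday 20:00 before R10 ends Tuesday 22:30, and ends Wednesday 03:30 after R10 starts Tuesday 19:00 → overlap.
R7: starts Wednesday 01:30 at or after R10 ends Tuesday 22:30 → clear.
R6: starts Wednesday 12:00 at or after R10 ends Tuesday 22:30 → clear.
R9: starts Wednesday 14:30 at or after R10 ends Tuesday 22:30 → clear.
R8: starts Wednesday 15:30 at or after R10 ends Tuesday 22:30 → clear.
R10 overlaps R2, R3, R5.

No — it overlaps R2, R3, R5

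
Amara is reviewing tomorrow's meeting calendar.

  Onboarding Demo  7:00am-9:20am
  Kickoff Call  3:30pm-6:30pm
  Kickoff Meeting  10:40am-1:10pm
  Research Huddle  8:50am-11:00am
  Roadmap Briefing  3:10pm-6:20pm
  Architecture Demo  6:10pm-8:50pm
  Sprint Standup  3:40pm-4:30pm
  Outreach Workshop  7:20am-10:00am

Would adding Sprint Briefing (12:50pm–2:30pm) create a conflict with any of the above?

Onboarding Demo: ends 9:20am at or before Sprint Briefing starts 12:50pm → clear.
Outreach Workshop: ends 10:00am at or before Sprint Briefing starts 12:50pm → clear.
Research Huddle: ends 11:00am at or before Sprint Briefing starts 12:50pm → clear.
Kickoff Meeting: starts 10:40am before Sprint Briefing ends 2:30pm, and ends 1:10pm after Sprint Briefing starts 12:50pm → overlap.
Roadmap Briefing: starts 3:10pm at or after Sprint Briefing ends 2:30pm → clear.
Kickoff Call: starts 3:30pm at or after Sprint Briefing ends 2:30pm → clear.
Sprint Standup: starts 3:40pm at or after Sprint Briefing ends 2:30pm → clear.
Architecture Demo: starts 6:10pm at or after Sprint Briefing ends 2:30pm → clear.
Sprint Briefing overlaps Kickoff Meeting.

Yes — it overlaps Kickoff Meeting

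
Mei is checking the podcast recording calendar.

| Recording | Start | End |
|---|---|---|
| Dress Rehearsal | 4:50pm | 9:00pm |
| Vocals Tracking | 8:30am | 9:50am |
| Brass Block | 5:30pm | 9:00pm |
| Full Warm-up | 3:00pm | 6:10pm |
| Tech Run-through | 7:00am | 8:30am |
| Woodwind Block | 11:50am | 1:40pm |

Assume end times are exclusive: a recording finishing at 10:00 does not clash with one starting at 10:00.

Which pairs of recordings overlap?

Brass Block & Dress Rehearsal, Brass Block & Full Warm-up, Dress Rehearsal & Full Warm-up

Sorted by start: Tech Run-through, Vocals Tracking, Woodwind Block, Full Warm-up, Dress Rehearsal, Brass Block.
Vocals Tracking starts exactly when Tech Run-through ends (back-to-back, no overlap), so Tech Run-through has no further overlaps.
Woodwind Block starts after Vocals Tracking ends, so Vocals Tracking has no further overlaps.
Full Warm-up starts after Woodwind Block ends, so Woodwind Block has no further overlaps.
Dress Rehearsal starts before Full Warm-up ends → Full Warm-up and Dress Rehearsal overlap.
Brass Block starts before Full Warm-up ends → Full Warm-up and Brass Block overlap.
Brass Block starts before Dress Rehearsal ends → Dress Rehearsal and Brass Block overlap.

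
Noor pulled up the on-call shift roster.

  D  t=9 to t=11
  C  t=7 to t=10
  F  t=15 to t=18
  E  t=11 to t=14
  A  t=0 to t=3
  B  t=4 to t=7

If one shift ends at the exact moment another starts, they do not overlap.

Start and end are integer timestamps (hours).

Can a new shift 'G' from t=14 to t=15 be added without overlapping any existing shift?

A: ends t=3 at or before G starts t=14 → clear.
B: ends t=7 at or before G starts t=14 → clear.
C: ends t=10 at or before G starts t=14 → clear.
D: ends t=11 at or before G starts t=14 → clear.
E: ends t=14 at or before G starts t=14 → clear.
F: starts t=15 at or after G ends t=15 → clear.

Yes — the slot is free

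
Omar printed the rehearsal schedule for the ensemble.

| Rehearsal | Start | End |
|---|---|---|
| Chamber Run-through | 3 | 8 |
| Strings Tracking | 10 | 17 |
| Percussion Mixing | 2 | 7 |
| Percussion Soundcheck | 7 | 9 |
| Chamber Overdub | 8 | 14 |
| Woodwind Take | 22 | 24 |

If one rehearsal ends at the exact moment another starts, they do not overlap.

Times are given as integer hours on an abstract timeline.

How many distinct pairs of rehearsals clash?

4

Sorted by start: Percussion Mixing, Chamber Run-through, Percussion Soundcheck, Chamber Overdub, Strings Tracking, Woodwind Take.
Chamber Run-through starts before Percussion Mixing ends → Percussion Mixing and Chamber Run-through overlap.
Percussion Soundcheck starts exactly when Percussion Mixing ends (back-to-back, no overlap) — done with Percussion Mixing.
Percussion Soundcheck starts before Chamber Run-through ends → Chamber Run-through and Percussion Soundcheck overlap.
Chamber Overdub starts exactly when Chamber Run-through ends (back-to-back, no overlap) — done with Chamber Run-through.
Chamber Overdub starts before Percussion Soundcheck ends → Percussion Soundcheck and Chamber Overdub overlap.
Strings Tracking starts after Percussion Soundcheck ends — done with Percussion Soundcheck.
Strings Tracking starts before Chamber Overdub ends → Chamber Overdub and Strings Tracking overlap.
Woodwind Take starts after Chamber Overdub ends.
Woodwind Take starts after Strings Tracking ends.
Overlapping pairs: Chamber Overdub & Percussion Soundcheck, Chamber Overdub & Strings Tracking, Chamber Run-through & Percussion Mixing, Chamber Run-through & Percussion Soundcheck — 4 in total.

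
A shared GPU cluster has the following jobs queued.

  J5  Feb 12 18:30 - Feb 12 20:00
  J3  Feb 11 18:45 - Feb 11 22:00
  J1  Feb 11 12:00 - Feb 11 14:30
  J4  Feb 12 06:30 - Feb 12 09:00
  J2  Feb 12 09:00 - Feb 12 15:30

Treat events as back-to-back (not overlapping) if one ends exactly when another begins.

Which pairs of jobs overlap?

Check each pair: they overlap iff neither finishes before the other starts.
Sorted by start: J1, J3, J4, J2, J5.
J3 starts after J1 ends; J1 is clear from here.
J4 starts after J3 ends; J3 is clear from here.
J2 starts exactly when J4 ends (back-to-back, no overlap); J4 is clear from here.
J5 starts after J2 ends.

no conflicts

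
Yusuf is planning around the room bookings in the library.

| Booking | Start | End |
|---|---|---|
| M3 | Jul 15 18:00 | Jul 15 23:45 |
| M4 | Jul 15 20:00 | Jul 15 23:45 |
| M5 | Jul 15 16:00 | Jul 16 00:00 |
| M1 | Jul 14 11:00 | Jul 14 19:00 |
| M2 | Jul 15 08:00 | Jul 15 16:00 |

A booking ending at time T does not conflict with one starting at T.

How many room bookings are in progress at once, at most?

3

Sort all start/end points and keep a running count:
Jul 14 11:00 start M1 → 1
Jul 14 19:00 end M1 → 0
Jul 15 08:00 start M2 → 1
Jul 15 16:00 end M2 → 0
Jul 15 16:00 start M5 → 1
Jul 15 18:00 start M3 → 2
Jul 15 20:00 start M4 → 3
Jul 15 23:45 end M3 → 2
Jul 15 23:45 end M4 → 1
Jul 16 00:00 end M5 → 0
Peak is 3, at Jul 15 20:00 (M3, M4, M5).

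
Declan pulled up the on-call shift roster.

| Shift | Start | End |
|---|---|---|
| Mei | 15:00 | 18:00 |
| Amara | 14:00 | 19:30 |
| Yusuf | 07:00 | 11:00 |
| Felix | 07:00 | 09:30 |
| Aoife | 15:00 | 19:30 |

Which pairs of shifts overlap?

Sorted by start: Yusuf, Felix, Amara, Aoife, Mei.
Felix starts before Yusuf ends → Yusuf and Felix overlap.
Amara starts after Yusuf ends; Yusuf is clear from here.
Amara starts after Felix ends; Felix is clear from here.
Aoife starts before Amara ends → Amara and Aoife overlap.
Mei starts before Amara ends → Amara and Mei overlap.
Mei starts before Aoife ends → Aoife and Mei overlap.

Amara & Aoife, Amara & Mei, Aoife & Mei, Felix & Yusuf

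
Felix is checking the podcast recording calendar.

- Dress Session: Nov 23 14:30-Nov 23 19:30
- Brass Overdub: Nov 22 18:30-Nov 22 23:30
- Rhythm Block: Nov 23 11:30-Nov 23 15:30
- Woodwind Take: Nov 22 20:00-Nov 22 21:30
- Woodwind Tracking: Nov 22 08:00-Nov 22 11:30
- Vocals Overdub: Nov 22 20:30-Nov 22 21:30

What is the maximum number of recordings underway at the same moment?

Walk through starts and ends in time order (an end at T is processed before a start at T):
Nov 22 08:00 start Woodwind Tracking → 1
Nov 22 11:30 end Woodwind Tracking → 0
Nov 22 18:30 start Brass Overdub → 1
Nov 22 20:00 start Woodwind Take → 2
Nov 22 20:30 start Vocals Overdub → 3
Nov 22 21:30 end Vocals Overdub → 2
Nov 22 21:30 end Woodwind Take → 1
Nov 22 23:30 end Brass Overdub → 0
Nov 23 11:30 start Rhythm Block → 1
Nov 23 14:30 start Dress Session → 2
Nov 23 15:30 end Rhythm Block → 1
Nov 23 19:30 end Dress Session → 0
Peak is 3, at Nov 22 20:30 (Brass Overdub, Vocals Overdub, Woodwind Take).

3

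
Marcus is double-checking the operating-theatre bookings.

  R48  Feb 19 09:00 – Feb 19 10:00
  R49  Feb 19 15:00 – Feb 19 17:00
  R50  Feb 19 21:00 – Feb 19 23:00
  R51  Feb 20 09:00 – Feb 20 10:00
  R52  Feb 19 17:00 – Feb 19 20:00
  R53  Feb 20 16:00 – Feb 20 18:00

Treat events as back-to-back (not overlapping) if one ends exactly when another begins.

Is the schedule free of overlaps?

Yes

Sorted by start: R48, R49, R52, R50, R51, R53.
R49 starts after R48 ends, so R48 has no further overlaps.
R52 starts exactly when R49 ends (back-to-back, no overlap), so R49 has no further overlaps.
R50 starts after R52 ends, so R52 has no further overlaps.
R51 starts after R50 ends, so R50 has no further overlaps.
R53 starts after R51 ends.
Every pair is clear; the schedule has no overlaps.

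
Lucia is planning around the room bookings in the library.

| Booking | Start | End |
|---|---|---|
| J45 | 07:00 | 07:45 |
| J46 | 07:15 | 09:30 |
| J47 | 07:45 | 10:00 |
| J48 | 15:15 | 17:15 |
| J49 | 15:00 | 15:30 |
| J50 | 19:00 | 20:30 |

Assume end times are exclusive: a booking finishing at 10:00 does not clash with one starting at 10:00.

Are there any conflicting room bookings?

Yes

Two intervals overlap when each starts before the other ends.
Sorted by start: J45, J46, J47, J49, J48, J50.
J46 starts before J45 ends → J45 and J46 overlap.
That's a conflict, so the schedule is not conflict-free.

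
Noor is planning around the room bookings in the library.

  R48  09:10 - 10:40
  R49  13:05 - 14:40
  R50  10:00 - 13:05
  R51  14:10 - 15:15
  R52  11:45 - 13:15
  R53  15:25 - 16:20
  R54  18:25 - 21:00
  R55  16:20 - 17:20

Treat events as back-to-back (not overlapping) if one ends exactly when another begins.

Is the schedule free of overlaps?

Sorted by start: R48, R50, R52, R49, R51, R53, R55, R54.
R50 starts before R48 ends → R48 and R50 overlap.
That's a conflict, so the schedule is not conflict-free.

No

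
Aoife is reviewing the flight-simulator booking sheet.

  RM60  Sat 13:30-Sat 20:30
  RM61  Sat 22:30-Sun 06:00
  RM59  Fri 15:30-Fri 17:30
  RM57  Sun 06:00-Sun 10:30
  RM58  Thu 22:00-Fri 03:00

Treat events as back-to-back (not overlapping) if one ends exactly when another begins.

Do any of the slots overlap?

Sorted by start: RM58, RM59, RM60, RM61, RM57.
RM59 starts after RM58 ends; RM58 is clear from here.
RM60 starts after RM59 ends; RM59 is clear from here.
RM61 starts after RM60 ends; RM60 is clear from here.
RM57 starts exactly when RM61 ends (back-to-back, no overlap).
Every pair is clear; the schedule has no overlaps.

No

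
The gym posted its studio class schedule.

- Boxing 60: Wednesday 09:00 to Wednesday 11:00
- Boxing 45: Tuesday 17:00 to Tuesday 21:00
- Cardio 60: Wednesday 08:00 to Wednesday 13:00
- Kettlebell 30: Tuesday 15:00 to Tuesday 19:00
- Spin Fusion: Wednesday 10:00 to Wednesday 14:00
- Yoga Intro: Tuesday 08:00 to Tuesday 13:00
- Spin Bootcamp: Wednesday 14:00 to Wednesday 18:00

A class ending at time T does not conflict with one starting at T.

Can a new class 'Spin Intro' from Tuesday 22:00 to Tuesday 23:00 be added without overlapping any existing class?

Yoga Intro: ends Tuesday 13:00 at or before Spin Intro starts Tuesday 22:00 → clear.
Kettlebell 30: ends Tuesday 19:00 at or before Spin Intro starts Tuesday 22:00 → clear.
Boxing 45: ends Tuesday 21:00 at or before Spin Intro starts Tuesday 22:00 → clear.
Cardio 60: starts Wednesday 08:00 at or after Spin Intro ends Tuesday 23:00 → clear.
Boxing 60: starts Wednesday 09:00 at or after Spin Intro ends Tuesday 23:00 → clear.
Spin Fusion: starts Wednesday 10:00 at or after Spin Intro ends Tuesday 23:00 → clear.
Spin Bootcamp: starts Wednesday 14:00 at or after Spin Intro ends Tuesday 23:00 → clear.

Yes — the slot is free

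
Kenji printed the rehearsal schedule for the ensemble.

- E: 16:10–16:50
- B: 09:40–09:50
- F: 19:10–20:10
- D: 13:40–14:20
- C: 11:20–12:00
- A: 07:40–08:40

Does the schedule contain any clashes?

Sorted by start: A, B, C, D, E, F.
B starts after A ends; A is clear from here.
C starts after B ends; B is clear from here.
D starts after C ends; C is clear from here.
E starts after D ends; D is clear from here.
F starts after E ends.
Every pair is clear; the schedule has no overlaps.

No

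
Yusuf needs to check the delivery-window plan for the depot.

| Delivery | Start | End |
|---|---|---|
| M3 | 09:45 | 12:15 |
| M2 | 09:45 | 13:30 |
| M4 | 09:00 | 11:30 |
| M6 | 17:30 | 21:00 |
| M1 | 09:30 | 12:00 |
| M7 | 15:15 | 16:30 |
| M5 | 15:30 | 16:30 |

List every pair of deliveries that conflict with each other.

Sorted by start: M4, M1, M2, M3, M7, M5, M6.
M1 starts before M4 ends → M4 and M1 overlap.
M2 starts before M4 ends → M4 and M2 overlap.
M3 starts before M4 ends → M4 and M3 overlap.
M7 starts after M4 ends, so M4 has no further overlaps.
M2 starts before M1 ends → M1 and M2 overlap.
M3 starts before M1 ends → M1 and M3 overlap.
M7 starts after M1 ends, so M1 has no further overlaps.
M3 starts before M2 ends → M2 and M3 overlap.
M7 starts after M2 ends, so M2 has no further overlaps.
M7 starts after M3 ends, so M3 has no further overlaps.
M5 starts before M7 ends → M7 and M5 overlap.
M6 starts after M7 ends.
M6 starts after M5 ends.

M1 & M2, M1 & M3, M1 & M4, M2 & M3, M2 & M4, M3 & M4, M5 & M7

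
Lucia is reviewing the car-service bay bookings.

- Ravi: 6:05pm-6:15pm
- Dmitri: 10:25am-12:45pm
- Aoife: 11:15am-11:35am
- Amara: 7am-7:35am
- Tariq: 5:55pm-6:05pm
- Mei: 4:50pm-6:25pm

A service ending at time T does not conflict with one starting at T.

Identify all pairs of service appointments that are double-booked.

Aoife & Dmitri, Mei & Ravi, Mei & Tariq

Sorted by start: Amara, Dmitri, Aoife, Mei, Tariq, Ravi.
Dmitri starts after Amara ends — done with Amara.
Aoife starts before Dmitri ends → Dmitri and Aoife overlap.
Mei starts after Dmitri ends — done with Dmitri.
Mei starts after Aoife ends — done with Aoife.
Tariq starts before Mei ends → Mei and Tariq overlap.
Ravi starts before Mei ends → Mei and Ravi overlap.
Ravi starts exactly when Tariq ends (back-to-back, no overlap).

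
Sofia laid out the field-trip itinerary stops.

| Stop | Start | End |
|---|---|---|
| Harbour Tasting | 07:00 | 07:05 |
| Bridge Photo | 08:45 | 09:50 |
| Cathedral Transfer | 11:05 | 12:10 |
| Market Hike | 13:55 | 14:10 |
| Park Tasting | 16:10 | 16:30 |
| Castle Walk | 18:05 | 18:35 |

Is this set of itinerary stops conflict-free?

Two intervals overlap when each starts before the other ends.
Sorted by start: Harbour Tasting, Bridge Photo, Cathedral Transfer, Market Hike, Park Tasting, Castle Walk.
Bridge Photo starts after Harbour Tasting ends — done with Harbour Tasting.
Cathedral Transfer starts after Bridge Photo ends — done with Bridge Photo.
Market Hike starts after Cathedral Transfer ends — done with Cathedral Transfer.
Park Tasting starts after Market Hike ends — done with Market Hike.
Castle Walk starts after Park Tasting ends.
Every pair is clear; the schedule has no overlaps.

Yes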